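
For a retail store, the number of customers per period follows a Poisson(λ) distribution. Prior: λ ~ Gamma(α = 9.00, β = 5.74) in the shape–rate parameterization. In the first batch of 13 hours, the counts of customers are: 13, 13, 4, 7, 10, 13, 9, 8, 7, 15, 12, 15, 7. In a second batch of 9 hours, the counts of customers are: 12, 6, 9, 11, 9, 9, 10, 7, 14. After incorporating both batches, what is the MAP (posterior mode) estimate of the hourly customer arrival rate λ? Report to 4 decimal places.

With a Gamma(shape α, rate β) prior, the Poisson likelihood is conjugate: the posterior is Gamma(α + ΣXᵢ, β + n).
Batch 1: sum of counts S = 133 over n = 13 hours.
After batch 1: Gamma(α+S, β+n) = Gamma(9.00+133, 5.74+13) = Gamma(142.00, 18.74).
Batch 2: sum of counts S = 87 over n = 9 hours.
After batch 2: Gamma(α+S, β+n) = Gamma(142.00+87, 18.74+9) = Gamma(229.00, 27.74).
Mode of Gamma(α,β) for α≥1 is (α−1)/β = 228.00/27.74 = 8.2192.

8.2192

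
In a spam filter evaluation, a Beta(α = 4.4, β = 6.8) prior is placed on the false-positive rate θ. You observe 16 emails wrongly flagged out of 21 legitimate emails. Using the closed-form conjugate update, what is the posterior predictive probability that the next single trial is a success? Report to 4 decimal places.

The Beta prior is conjugate to a Binomial/Bernoulli likelihood; the update adds successes to α and failures to β.
Posterior: Beta(α+k, β+n−k) = Beta(4.4+16, 6.8+5) = Beta(20.4, 11.8).
For a single future Bernoulli trial, P(success | data) = α/(α+β) = 0.6335.

0.6335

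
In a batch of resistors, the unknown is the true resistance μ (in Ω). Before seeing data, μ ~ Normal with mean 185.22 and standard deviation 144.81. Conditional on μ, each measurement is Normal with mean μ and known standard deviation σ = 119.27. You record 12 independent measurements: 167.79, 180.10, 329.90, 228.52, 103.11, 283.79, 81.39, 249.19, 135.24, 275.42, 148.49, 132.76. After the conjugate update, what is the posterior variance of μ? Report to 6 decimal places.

For Normal data with known variance σ², a Normal(μ₀, σ₀²) prior on μ is conjugate. Posterior precision = 1/σ₀² + n/σ²; posterior mean is the precision-weighted average of μ₀ and x̄.
σ₀² = 144.81² = 20969.9361, σ² = 119.27² = 14225.3329; σ² + n·σ₀² = 14225.3329 + 12·20969.9361 = 265864.5661.
Posterior precision = 1/σ₀² + n/σ² = 1/20969.9361 + 12/14225.3329 = (σ² + n·σ₀²)/(σ₀²σ²) = 265864.5661/(20969.9361·14225.3329); posterior variance σₙ² = σ₀²σ²/(σ² + n·σ₀²) = 20969.9361·14225.3329/265864.5661 = 1122.016094.

1122.016094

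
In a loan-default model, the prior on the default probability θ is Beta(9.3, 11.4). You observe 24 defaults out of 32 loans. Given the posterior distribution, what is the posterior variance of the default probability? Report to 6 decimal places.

The Beta prior is conjugate to a Binomial/Bernoulli likelihood; the update adds successes to α and failures to β.
Posterior: Beta(α+k, β+n−k) = Beta(9.3+24, 11.4+8) = Beta(33.3, 19.4).
Var = αβ/((α+β)²(α+β+1)) = 33.3·19.4/(52.7²·53.7) = 0.004332.

0.004332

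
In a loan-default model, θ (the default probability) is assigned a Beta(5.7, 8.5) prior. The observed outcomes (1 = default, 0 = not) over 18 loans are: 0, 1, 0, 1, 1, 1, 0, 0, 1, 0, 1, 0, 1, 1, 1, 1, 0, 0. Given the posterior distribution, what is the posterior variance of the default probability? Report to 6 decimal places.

0.007525

The Beta prior is conjugate to a Binomial/Bernoulli likelihood; the update adds successes to α and failures to β.
Posterior: Beta(α+k, β+n−k) = Beta(5.7+10, 8.5+8) = Beta(15.7, 16.5).
Var = αβ/((α+β)²(α+β+1)) = 15.7·16.5/(32.2²·33.2) = 0.007525.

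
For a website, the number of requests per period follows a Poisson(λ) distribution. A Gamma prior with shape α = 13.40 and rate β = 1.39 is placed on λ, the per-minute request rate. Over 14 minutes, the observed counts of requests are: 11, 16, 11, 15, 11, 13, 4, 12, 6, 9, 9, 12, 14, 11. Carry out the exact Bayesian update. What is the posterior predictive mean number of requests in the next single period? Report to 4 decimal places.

With a Gamma(shape α, rate β) prior, the Poisson likelihood is conjugate: the posterior is Gamma(α + ΣXᵢ, β + n).
Sum of counts S = 154 over n = 14 minutes.
Posterior: Gamma(α+S, β+n) = Gamma(13.40+154, 1.39+14) = Gamma(167.40, 15.39).
The predictive distribution for one future period is NegBinom with mean α/β = 10.8772.

10.8772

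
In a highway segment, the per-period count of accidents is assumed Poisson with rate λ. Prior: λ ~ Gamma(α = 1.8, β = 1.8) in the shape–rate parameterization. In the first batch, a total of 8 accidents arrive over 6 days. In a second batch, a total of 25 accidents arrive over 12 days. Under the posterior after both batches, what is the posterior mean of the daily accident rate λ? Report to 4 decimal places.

With a Gamma(shape α, rate β) prior, the Poisson likelihood is conjugate: the posterior is Gamma(α + ΣXᵢ, β + n).
After batch 1: Gamma(α+S, β+n) = Gamma(1.8+8, 1.8+6) = Gamma(9.8, 7.8).
After batch 2: Gamma(α+S, β+n) = Gamma(9.8+25, 7.8+12) = Gamma(34.8, 19.8).
Posterior mean = α/β = 34.8/19.8 = 1.7576.

1.7576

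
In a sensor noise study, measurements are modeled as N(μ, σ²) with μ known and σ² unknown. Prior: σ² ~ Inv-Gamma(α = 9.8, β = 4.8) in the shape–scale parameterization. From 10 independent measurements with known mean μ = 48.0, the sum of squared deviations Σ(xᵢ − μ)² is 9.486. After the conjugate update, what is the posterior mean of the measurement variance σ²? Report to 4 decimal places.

0.6915

With known mean μ and an Inverse-Gamma(α, β) prior on σ², the Normal likelihood is conjugate: posterior is Inv-Gamma(α + n/2, β + Σ(xᵢ−μ)²/2).
Posterior: Inv-Gamma(9.8 + 10/2, 4.8 + 9.486/2) = Inv-Gamma(14.80, 9.5430).
E[σ²|data] = β/(α−1) = 9.5430/13.80 = 0.6915.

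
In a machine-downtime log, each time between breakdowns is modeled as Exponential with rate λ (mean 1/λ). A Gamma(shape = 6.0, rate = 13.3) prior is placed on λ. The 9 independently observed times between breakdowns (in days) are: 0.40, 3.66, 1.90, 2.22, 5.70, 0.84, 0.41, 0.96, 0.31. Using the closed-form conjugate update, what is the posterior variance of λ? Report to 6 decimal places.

0.017005

With a Gamma(shape α, rate β) prior on the exponential rate λ, the posterior after n observations with total T = Σxᵢ is Gamma(α+n, β+T).
Sum of observations T = 16.40 days; n = 9.
Posterior: Gamma(6.0+9, 13.3+16.40) = Gamma(15.0, 29.70).
Var = α/β² = 0.017005.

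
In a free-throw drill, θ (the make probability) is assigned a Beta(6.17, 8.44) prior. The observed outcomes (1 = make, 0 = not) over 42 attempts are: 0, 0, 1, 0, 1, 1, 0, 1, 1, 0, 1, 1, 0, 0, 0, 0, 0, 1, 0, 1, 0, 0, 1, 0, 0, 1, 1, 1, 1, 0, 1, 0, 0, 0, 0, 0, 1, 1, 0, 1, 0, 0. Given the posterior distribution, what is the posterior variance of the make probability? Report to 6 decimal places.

0.004247

The Beta prior is conjugate to a Binomial/Bernoulli likelihood; the update adds successes to α and failures to β.
Posterior: Beta(α+k, β+n−k) = Beta(6.17+18, 8.44+24) = Beta(24.17, 32.44).
Var = αβ/((α+β)²(α+β+1)) = 24.17·32.44/(56.61²·57.61) = 0.004247.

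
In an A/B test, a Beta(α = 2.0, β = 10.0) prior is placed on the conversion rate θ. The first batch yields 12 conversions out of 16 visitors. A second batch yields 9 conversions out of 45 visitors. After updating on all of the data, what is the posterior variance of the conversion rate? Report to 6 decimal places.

0.002916

The Beta prior is conjugate to a Binomial/Bernoulli likelihood; the update adds successes to α and failures to β.
After batch 1: Beta(2.0+12, 10.0+4) = Beta(14.0, 14.0).
After batch 2: Beta(14.0+9, 14.0+36) = Beta(23.0, 50.0).
Var = αβ/((α+β)²(α+β+1)) = 23.0·50.0/(73.0²·74.0) = 0.002916.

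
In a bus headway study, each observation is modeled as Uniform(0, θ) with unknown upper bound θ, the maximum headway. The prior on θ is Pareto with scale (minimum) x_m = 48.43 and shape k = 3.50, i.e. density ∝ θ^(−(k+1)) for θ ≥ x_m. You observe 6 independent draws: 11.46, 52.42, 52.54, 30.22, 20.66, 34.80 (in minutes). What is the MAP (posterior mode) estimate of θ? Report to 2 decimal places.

A Pareto(scale x_m, shape k) prior on the upper bound θ of Uniform(0, θ) is conjugate: posterior is Pareto(max(x_m, max xᵢ), k + n).
Sample maximum = 52.54; prior scale x_m = 48.43 → posterior scale = max = 52.54.
Posterior shape = 3.50 + 6 = 9.50.
The Pareto density is decreasing on [x_m, ∞), so the mode is x_m = 52.54.

52.54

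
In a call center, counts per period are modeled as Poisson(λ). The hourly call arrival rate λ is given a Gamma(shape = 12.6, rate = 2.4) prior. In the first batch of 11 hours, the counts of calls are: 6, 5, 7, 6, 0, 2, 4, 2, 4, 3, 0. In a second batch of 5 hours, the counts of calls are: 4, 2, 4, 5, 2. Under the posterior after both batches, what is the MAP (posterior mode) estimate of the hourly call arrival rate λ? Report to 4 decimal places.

3.6739

With a Gamma(shape α, rate β) prior, the Poisson likelihood is conjugate: the posterior is Gamma(α + ΣXᵢ, β + n).
Batch 1: sum of counts S = 39 over n = 11 hours.
After batch 1: Gamma(α+S, β+n) = Gamma(12.6+39, 2.4+11) = Gamma(51.6, 13.4).
Batch 2: sum of counts S = 17 over n = 5 hours.
After batch 2: Gamma(α+S, β+n) = Gamma(51.6+17, 13.4+5) = Gamma(68.6, 18.4).
Mode of Gamma(α,β) for α≥1 is (α−1)/β = 67.6/18.4 = 3.6739.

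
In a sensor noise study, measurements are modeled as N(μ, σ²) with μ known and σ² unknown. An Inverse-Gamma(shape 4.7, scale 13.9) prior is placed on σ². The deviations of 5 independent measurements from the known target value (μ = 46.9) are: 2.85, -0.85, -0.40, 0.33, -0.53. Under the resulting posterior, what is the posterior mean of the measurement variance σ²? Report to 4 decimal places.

2.9996

With known mean μ and an Inverse-Gamma(α, β) prior on σ², the Normal likelihood is conjugate: posterior is Inv-Gamma(α + n/2, β + Σ(xᵢ−μ)²/2).
Σ(xᵢ−μ)² = (2.85)² + (-0.85)² + (-0.40)² + (0.33)² + (-0.53)² = 9.3948.
Posterior: Inv-Gamma(4.7 + 5/2, 13.9 + 9.3948/2) = Inv-Gamma(7.20, 18.59740).
E[σ²|data] = β/(α−1) = 18.59740/6.20 = 2.9996.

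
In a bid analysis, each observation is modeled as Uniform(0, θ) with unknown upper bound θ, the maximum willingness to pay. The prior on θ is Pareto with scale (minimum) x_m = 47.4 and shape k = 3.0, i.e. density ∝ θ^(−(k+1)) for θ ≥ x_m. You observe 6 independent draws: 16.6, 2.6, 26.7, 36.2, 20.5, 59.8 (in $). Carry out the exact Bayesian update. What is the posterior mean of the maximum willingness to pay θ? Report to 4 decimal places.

A Pareto(scale x_m, shape k) prior on the upper bound θ of Uniform(0, θ) is conjugate: posterior is Pareto(max(x_m, max xᵢ), k + n).
Sample maximum = 59.8; prior scale x_m = 47.4 → posterior scale = max = 59.8.
Posterior shape = 3.0 + 6 = 9.0.
E[θ|data] = k·x_m/(k−1) = 9.0·59.8/8.0 = 67.2750.

67.2750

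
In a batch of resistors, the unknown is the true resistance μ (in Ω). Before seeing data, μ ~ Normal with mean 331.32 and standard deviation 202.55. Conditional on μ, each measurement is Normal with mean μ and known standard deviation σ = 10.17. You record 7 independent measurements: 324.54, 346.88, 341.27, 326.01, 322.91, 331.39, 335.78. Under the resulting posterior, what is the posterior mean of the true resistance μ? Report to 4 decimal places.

332.6824

For Normal data with known variance σ², a Normal(μ₀, σ₀²) prior on μ is conjugate. Posterior precision = 1/σ₀² + n/σ²; posterior mean is the precision-weighted average of μ₀ and x̄.
Σxᵢ = 324.54 + 346.88 + 341.27 + 326.01 + 322.91 + 331.39 + 335.78 = 2328.78, so n·x̄ = 2328.78.
σ₀² = 202.55² = 41026.5025, σ² = 10.17² = 103.4289; σ² + n·σ₀² = 103.4289 + 7·41026.5025 = 287288.9464.
Posterior mean = (μ₀/σ₀² + n·x̄/σ²)/(1/σ₀² + n/σ²) = (σ²·μ₀ + σ₀²·n·x̄)/(σ² + n·σ₀²) = (103.4289·331.32 + 41026.5025·2328.78)/287288.9464 = 95575966.555098/287288.9464 = 332.6824.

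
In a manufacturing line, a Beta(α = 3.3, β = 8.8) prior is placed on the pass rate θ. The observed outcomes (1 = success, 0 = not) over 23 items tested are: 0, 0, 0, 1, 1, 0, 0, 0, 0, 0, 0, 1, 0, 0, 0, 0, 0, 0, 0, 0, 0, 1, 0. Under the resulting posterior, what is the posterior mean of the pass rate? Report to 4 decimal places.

0.2080

The Beta prior is conjugate to a Binomial/Bernoulli likelihood; the update adds successes to α and failures to β.
Posterior: Beta(α+k, β+n−k) = Beta(3.3+4, 8.8+19) = Beta(7.3, 27.8).
Posterior mean = α/(α+β) = 7.3/35.1 = 0.2080.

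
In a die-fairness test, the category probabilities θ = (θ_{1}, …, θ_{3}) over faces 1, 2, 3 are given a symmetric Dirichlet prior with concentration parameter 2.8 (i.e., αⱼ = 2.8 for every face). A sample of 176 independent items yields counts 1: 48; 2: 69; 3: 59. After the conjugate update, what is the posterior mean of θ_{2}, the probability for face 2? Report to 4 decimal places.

The Dirichlet prior is conjugate to the Multinomial likelihood: each posterior αⱼ = prior αⱼ + observed count nⱼ.
Posterior concentration: (50.8, 71.8, 61.8), total = 184.4.
E[θ_{2}|data] = α_{2}/Σα = 71.8/184.4 = 0.3894.

0.3894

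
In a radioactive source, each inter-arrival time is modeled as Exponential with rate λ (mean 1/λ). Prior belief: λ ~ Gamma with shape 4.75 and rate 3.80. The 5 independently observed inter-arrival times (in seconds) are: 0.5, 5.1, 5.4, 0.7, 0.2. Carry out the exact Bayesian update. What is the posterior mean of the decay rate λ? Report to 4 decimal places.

With a Gamma(shape α, rate β) prior on the exponential rate λ, the posterior after n observations with total T = Σxᵢ is Gamma(α+n, β+T).
Sum of observations T = 11.9 seconds; n = 5.
Posterior: Gamma(4.75+5, 3.80+11.9) = Gamma(9.75, 15.70).
Posterior mean of λ = α/β = 9.75/15.70 = 0.6210.

0.6210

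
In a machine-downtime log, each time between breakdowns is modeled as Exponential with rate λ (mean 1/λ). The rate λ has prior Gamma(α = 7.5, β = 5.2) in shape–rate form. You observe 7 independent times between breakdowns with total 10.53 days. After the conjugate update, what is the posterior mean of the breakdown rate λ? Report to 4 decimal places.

0.9218

With a Gamma(shape α, rate β) prior on the exponential rate λ, the posterior after n observations with total T = Σxᵢ is Gamma(α+n, β+T).
Posterior: Gamma(7.5+7, 5.2+10.53) = Gamma(14.5, 15.73).
Posterior mean of λ = α/β = 14.5/15.73 = 0.9218.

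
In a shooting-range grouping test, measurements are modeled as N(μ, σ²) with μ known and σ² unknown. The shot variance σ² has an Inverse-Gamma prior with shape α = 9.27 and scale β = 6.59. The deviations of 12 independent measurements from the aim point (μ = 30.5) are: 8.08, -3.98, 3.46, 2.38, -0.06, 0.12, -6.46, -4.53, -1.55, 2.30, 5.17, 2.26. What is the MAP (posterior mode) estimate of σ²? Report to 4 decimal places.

With known mean μ and an Inverse-Gamma(α, β) prior on σ², the Normal likelihood is conjugate: posterior is Inv-Gamma(α + n/2, β + Σ(xᵢ−μ)²/2).
Σ(xᵢ−μ)² = (8.08)² + (-3.98)² + (3.46)² + (2.38)² + (-0.06)² + (0.12)² + (-6.46)² + (-4.53)² + (-1.55)² + (2.30)² + (5.17)² + (2.26)² = 200.5623.
Posterior: Inv-Gamma(9.27 + 12/2, 6.59 + 200.5623/2) = Inv-Gamma(15.27, 106.87115).
Mode = β/(α+1) = 106.87115/16.27 = 6.5686.

6.5686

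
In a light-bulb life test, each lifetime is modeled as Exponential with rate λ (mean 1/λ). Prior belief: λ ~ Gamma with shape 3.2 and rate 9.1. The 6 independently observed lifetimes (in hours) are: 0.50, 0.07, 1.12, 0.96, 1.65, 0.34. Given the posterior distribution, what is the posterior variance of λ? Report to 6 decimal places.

0.048732

With a Gamma(shape α, rate β) prior on the exponential rate λ, the posterior after n observations with total T = Σxᵢ is Gamma(α+n, β+T).
Sum of observations T = 4.64 hours; n = 6.
Posterior: Gamma(3.2+6, 9.1+4.64) = Gamma(9.2, 13.74).
Var = α/β² = 0.048732.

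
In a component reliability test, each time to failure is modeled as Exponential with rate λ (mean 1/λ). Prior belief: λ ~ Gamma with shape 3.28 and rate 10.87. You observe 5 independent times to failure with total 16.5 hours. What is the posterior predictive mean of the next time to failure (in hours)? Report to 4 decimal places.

3.7596

With a Gamma(shape α, rate β) prior on the exponential rate λ, the posterior after n observations with total T = Σxᵢ is Gamma(α+n, β+T).
Posterior: Gamma(3.28+5, 10.87+16.5) = Gamma(8.28, 27.37).
The predictive distribution for the next observation is Lomax; its mean is β/(α−1) = 27.37/7.28 = 3.7596.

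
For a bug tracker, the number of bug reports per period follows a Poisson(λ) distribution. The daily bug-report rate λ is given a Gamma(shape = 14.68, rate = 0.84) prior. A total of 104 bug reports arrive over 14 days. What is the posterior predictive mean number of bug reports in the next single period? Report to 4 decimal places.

7.9973

With a Gamma(shape α, rate β) prior, the Poisson likelihood is conjugate: the posterior is Gamma(α + ΣXᵢ, β + n).
Posterior: Gamma(α+S, β+n) = Gamma(14.68+104, 0.84+14) = Gamma(118.68, 14.84).
The predictive distribution for one future period is NegBinom with mean α/β = 7.9973.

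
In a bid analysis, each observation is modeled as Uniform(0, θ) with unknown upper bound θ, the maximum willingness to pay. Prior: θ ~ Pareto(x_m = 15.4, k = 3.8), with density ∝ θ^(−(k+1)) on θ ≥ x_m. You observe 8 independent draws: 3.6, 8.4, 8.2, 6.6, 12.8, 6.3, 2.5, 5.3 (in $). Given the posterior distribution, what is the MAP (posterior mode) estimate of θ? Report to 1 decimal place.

15.4

A Pareto(scale x_m, shape k) prior on the upper bound θ of Uniform(0, θ) is conjugate: posterior is Pareto(max(x_m, max xᵢ), k + n).
Sample maximum = 12.8; prior scale x_m = 15.4 → posterior scale = max = 15.4.
Posterior shape = 3.8 + 8 = 11.8.
The Pareto density is decreasing on [x_m, ∞), so the mode is x_m = 15.4.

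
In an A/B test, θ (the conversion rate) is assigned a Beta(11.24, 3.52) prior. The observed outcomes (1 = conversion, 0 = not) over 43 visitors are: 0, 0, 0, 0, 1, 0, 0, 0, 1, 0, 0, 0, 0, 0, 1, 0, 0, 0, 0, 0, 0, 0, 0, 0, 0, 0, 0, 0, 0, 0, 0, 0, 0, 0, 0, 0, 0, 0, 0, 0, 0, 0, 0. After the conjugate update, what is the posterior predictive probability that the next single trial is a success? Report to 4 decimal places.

The Beta prior is conjugate to a Binomial/Bernoulli likelihood; the update adds successes to α and failures to β.
Posterior: Beta(α+k, β+n−k) = Beta(11.24+3, 3.52+40) = Beta(14.24, 43.52).
For a single future Bernoulli trial, P(success | data) = α/(α+β) = 0.2465.

0.2465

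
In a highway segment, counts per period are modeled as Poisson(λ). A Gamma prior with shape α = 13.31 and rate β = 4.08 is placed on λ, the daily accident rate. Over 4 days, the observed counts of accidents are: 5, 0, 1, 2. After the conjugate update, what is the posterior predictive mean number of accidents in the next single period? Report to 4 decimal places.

2.6374

With a Gamma(shape α, rate β) prior, the Poisson likelihood is conjugate: the posterior is Gamma(α + ΣXᵢ, β + n).
Sum of counts S = 8 over n = 4 days.
Posterior: Gamma(α+S, β+n) = Gamma(13.31+8, 4.08+4) = Gamma(21.31, 8.08).
The predictive distribution for one future period is NegBinom with mean α/β = 2.6374.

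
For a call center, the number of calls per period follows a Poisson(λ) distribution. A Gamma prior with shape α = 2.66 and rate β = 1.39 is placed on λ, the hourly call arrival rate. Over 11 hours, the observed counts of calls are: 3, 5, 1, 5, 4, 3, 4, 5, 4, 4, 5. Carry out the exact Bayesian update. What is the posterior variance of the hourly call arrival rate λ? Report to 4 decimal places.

0.2974

With a Gamma(shape α, rate β) prior, the Poisson likelihood is conjugate: the posterior is Gamma(α + ΣXᵢ, β + n).
Sum of counts S = 43 over n = 11 hours.
Posterior: Gamma(α+S, β+n) = Gamma(2.66+43, 1.39+11) = Gamma(45.66, 12.39).
Var = α/β² = 45.66/12.39² = 0.2974.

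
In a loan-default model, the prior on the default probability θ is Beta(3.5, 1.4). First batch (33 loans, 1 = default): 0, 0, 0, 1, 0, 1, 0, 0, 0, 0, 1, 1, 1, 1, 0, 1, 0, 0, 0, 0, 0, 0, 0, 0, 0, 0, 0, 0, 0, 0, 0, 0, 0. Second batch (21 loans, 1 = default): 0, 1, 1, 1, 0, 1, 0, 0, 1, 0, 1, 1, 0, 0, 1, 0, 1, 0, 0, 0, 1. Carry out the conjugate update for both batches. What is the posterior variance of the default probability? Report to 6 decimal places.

The Beta prior is conjugate to a Binomial/Bernoulli likelihood; the update adds successes to α and failures to β.
After batch 1: Beta(3.5+7, 1.4+26) = Beta(10.5, 27.4).
After batch 2: Beta(10.5+10, 27.4+11) = Beta(20.5, 38.4).
Var = αβ/((α+β)²(α+β+1)) = 20.5·38.4/(58.9²·59.9) = 0.003788.

0.003788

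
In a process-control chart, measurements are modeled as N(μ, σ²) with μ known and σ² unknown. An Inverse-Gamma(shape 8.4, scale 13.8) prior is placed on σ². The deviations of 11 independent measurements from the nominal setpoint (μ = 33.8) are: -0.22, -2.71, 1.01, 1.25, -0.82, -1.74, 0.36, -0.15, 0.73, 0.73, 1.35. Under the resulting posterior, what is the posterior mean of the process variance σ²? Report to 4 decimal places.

1.7177

With known mean μ and an Inverse-Gamma(α, β) prior on σ², the Normal likelihood is conjugate: posterior is Inv-Gamma(α + n/2, β + Σ(xᵢ−μ)²/2).
Σ(xᵢ−μ)² = (-0.22)² + (-2.71)² + (1.01)² + (1.25)² + (-0.82)² + (-1.74)² + (0.36)² + (-0.15)² + (0.73)² + (0.73)² + (1.35)² = 16.7155.
Posterior: Inv-Gamma(8.4 + 11/2, 13.8 + 16.7155/2) = Inv-Gamma(13.90, 22.15775).
E[σ²|data] = β/(α−1) = 22.15775/12.90 = 1.7177.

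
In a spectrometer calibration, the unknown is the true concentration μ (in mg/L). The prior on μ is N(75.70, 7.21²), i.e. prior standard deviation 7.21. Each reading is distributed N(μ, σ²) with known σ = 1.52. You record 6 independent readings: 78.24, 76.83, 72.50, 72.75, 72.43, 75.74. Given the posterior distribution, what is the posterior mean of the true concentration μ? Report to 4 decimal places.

For Normal data with known variance σ², a Normal(μ₀, σ₀²) prior on μ is conjugate. Posterior precision = 1/σ₀² + n/σ²; posterior mean is the precision-weighted average of μ₀ and x̄.
Σxᵢ = 78.24 + 76.83 + 72.50 + 72.75 + 72.43 + 75.74 = 448.49, so n·x̄ = 448.49.
σ₀² = 7.21² = 51.9841, σ² = 1.52² = 2.3104; σ² + n·σ₀² = 2.3104 + 6·51.9841 = 314.215.
Posterior mean = (μ₀/σ₀² + n·x̄/σ²)/(1/σ₀² + n/σ²) = (σ²·μ₀ + σ₀²·n·x̄)/(σ² + n·σ₀²) = (2.3104·75.70 + 51.9841·448.49)/314.215 = 23489.246289/314.215 = 74.7553.

74.7553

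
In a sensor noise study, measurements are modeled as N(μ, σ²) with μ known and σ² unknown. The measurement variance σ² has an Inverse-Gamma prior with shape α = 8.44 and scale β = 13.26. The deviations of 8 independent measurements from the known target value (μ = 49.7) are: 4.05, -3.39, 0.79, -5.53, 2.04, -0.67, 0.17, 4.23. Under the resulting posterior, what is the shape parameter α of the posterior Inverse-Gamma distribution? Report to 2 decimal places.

With known mean μ and an Inverse-Gamma(α, β) prior on σ², the Normal likelihood is conjugate: posterior is Inv-Gamma(α + n/2, β + Σ(xᵢ−μ)²/2).
Σ(xᵢ−μ)² = (4.05)² + (-3.39)² + (0.79)² + (-5.53)² + (2.04)² + (-0.67)² + (0.17)² + (4.23)² = 81.6319.
Posterior: Inv-Gamma(8.44 + 8/2, 13.26 + 81.6319/2) = Inv-Gamma(12.44, 54.07595).
Posterior α = 12.44.

12.44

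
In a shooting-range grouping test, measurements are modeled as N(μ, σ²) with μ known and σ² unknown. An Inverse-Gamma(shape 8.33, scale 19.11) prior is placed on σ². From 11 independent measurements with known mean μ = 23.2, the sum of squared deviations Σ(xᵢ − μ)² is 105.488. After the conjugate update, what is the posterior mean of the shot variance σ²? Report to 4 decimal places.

With known mean μ and an Inverse-Gamma(α, β) prior on σ², the Normal likelihood is conjugate: posterior is Inv-Gamma(α + n/2, β + Σ(xᵢ−μ)²/2).
Posterior: Inv-Gamma(8.33 + 11/2, 19.11 + 105.488/2) = Inv-Gamma(13.83, 71.8540).
E[σ²|data] = β/(α−1) = 71.8540/12.83 = 5.6005.

5.6005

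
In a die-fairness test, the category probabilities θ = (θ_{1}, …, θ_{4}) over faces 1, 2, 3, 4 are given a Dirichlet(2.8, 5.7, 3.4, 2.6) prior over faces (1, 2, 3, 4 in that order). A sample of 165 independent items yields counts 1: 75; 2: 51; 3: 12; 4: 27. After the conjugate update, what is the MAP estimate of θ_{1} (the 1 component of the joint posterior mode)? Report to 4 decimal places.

The Dirichlet prior is conjugate to the Multinomial likelihood: each posterior αⱼ = prior αⱼ + observed count nⱼ.
Posterior concentration: (77.8, 56.7, 15.4, 29.6), total = 179.5.
Joint mode component: (α_{1}−1)/(Σα−K) = 76.8/175.5 = 0.4376.

0.4376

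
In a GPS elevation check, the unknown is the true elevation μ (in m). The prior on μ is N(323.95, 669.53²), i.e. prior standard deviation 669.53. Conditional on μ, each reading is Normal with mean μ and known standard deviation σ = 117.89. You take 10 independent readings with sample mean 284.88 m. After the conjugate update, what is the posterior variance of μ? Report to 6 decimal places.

For Normal data with known variance σ², a Normal(μ₀, σ₀²) prior on μ is conjugate. Posterior precision = 1/σ₀² + n/σ²; posterior mean is the precision-weighted average of μ₀ and x̄.
σ₀² = 669.53² = 448270.4209, σ² = 117.89² = 13898.0521; σ² + n·σ₀² = 13898.0521 + 10·448270.4209 = 4496602.2611.
Posterior precision = 1/σ₀² + n/σ² = 1/448270.4209 + 10/13898.0521 = (σ² + n·σ₀²)/(σ₀²σ²) = 4496602.2611/(448270.4209·13898.0521); posterior variance σₙ² = σ₀²σ²/(σ² + n·σ₀²) = 448270.4209·13898.0521/4496602.2611 = 1385.509614.

1385.509614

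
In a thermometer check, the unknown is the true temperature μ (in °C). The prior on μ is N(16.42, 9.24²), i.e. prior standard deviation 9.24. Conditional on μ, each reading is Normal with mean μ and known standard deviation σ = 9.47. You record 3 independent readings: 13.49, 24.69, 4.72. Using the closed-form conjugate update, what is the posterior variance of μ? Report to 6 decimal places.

22.141228

For Normal data with known variance σ², a Normal(μ₀, σ₀²) prior on μ is conjugate. Posterior precision = 1/σ₀² + n/σ²; posterior mean is the precision-weighted average of μ₀ and x̄.
σ₀² = 9.24² = 85.3776, σ² = 9.47² = 89.6809; σ² + n·σ₀² = 89.6809 + 3·85.3776 = 345.8137.
Posterior precision = 1/σ₀² + n/σ² = 1/85.3776 + 3/89.6809 = (σ² + n·σ₀²)/(σ₀²σ²) = 345.8137/(85.3776·89.6809); posterior variance σₙ² = σ₀²σ²/(σ² + n·σ₀²) = 85.3776·89.6809/345.8137 = 22.141228.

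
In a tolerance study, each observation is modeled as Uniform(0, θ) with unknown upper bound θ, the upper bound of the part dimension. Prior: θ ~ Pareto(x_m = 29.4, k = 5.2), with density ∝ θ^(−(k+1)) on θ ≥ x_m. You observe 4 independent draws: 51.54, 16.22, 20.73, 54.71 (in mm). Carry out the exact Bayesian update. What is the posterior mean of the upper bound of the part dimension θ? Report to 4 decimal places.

61.3820

A Pareto(scale x_m, shape k) prior on the upper bound θ of Uniform(0, θ) is conjugate: posterior is Pareto(max(x_m, max xᵢ), k + n).
Sample maximum = 54.71; prior scale x_m = 29.4 → posterior scale = max = 54.71.
Posterior shape = 5.2 + 4 = 9.2.
E[θ|data] = k·x_m/(k−1) = 9.2·54.71/8.2 = 61.3820.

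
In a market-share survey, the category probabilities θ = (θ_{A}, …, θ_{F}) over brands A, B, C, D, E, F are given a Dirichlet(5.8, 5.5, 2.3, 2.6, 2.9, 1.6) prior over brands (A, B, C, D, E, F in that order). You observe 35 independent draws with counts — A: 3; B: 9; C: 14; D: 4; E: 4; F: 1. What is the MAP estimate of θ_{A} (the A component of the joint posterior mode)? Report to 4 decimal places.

0.1569

The Dirichlet prior is conjugate to the Multinomial likelihood: each posterior αⱼ = prior αⱼ + observed count nⱼ.
Posterior concentration: (8.8, 14.5, 16.3, 6.6, 6.9, 2.6), total = 55.7.
Joint mode component: (α_{A}−1)/(Σα−K) = 7.8/49.7 = 0.1569.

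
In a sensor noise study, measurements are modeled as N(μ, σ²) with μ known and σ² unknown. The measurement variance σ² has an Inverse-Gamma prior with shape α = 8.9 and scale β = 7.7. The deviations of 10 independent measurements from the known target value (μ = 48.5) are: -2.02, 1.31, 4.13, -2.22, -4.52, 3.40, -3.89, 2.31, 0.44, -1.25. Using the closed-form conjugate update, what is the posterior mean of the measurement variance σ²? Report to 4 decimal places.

3.7751

With known mean μ and an Inverse-Gamma(α, β) prior on σ², the Normal likelihood is conjugate: posterior is Inv-Gamma(α + n/2, β + Σ(xᵢ−μ)²/2).
Σ(xᵢ−μ)² = (-2.02)² + (1.31)² + (4.13)² + (-2.22)² + (-4.52)² + (3.40)² + (-3.89)² + (2.31)² + (0.44)² + (-1.25)² = 81.9965.
Posterior: Inv-Gamma(8.9 + 10/2, 7.7 + 81.9965/2) = Inv-Gamma(13.90, 48.69825).
E[σ²|data] = β/(α−1) = 48.69825/12.90 = 3.7751.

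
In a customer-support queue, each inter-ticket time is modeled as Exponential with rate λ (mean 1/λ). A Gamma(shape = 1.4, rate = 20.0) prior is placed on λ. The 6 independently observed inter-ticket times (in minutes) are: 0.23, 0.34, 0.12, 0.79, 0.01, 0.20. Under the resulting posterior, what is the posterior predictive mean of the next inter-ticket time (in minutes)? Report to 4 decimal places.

With a Gamma(shape α, rate β) prior on the exponential rate λ, the posterior after n observations with total T = Σxᵢ is Gamma(α+n, β+T).
Sum of observations T = 1.69 minutes; n = 6.
Posterior: Gamma(1.4+6, 20.0+1.69) = Gamma(7.4, 21.69).
The predictive distribution for the next observation is Lomax; its mean is β/(α−1) = 21.69/6.4 = 3.3891.

3.3891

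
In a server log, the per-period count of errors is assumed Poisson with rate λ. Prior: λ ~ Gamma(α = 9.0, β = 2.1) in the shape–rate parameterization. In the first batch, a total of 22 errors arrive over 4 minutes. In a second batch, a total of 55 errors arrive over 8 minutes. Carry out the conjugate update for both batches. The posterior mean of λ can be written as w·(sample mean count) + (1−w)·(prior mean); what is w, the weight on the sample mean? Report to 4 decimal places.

With a Gamma(shape α, rate β) prior, the Poisson likelihood is conjugate: the posterior is Gamma(α + ΣXᵢ, β + n).
Total number of minutes: n = 4 + 8 = 12.
Posterior mean = (α₀+S)/(β₀+n) = [n/(β₀+n)]·(S/n) + [β₀/(β₀+n)]·(α₀/β₀), so only n and β₀ enter the weight.
Weight on data w = n/(β₀+n) = 12/(2.1+12) = 12/14.1 = 0.8511.

0.8511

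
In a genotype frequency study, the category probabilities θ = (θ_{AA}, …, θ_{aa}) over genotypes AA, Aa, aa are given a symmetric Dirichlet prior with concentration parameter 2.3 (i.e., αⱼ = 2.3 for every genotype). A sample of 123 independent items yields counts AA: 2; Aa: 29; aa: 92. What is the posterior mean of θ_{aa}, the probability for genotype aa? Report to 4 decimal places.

0.7259

The Dirichlet prior is conjugate to the Multinomial likelihood: each posterior αⱼ = prior αⱼ + observed count nⱼ.
Posterior concentration: (4.3, 31.3, 94.3), total = 129.9.
E[θ_{aa}|data] = α_{aa}/Σα = 94.3/129.9 = 0.7259.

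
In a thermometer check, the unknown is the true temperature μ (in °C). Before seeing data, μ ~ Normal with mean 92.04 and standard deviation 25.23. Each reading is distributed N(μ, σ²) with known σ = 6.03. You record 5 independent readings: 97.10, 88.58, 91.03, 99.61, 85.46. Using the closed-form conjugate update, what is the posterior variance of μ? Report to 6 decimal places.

For Normal data with known variance σ², a Normal(μ₀, σ₀²) prior on μ is conjugate. Posterior precision = 1/σ₀² + n/σ²; posterior mean is the precision-weighted average of μ₀ and x̄.
σ₀² = 25.23² = 636.5529, σ² = 6.03² = 36.3609; σ² + n·σ₀² = 36.3609 + 5·636.5529 = 3219.1254.
Posterior precision = 1/σ₀² + n/σ² = 1/636.5529 + 5/36.3609 = (σ² + n·σ₀²)/(σ₀²σ²) = 3219.1254/(636.5529·36.3609); posterior variance σₙ² = σ₀²σ²/(σ² + n·σ₀²) = 636.5529·36.3609/3219.1254 = 7.190039.

7.190039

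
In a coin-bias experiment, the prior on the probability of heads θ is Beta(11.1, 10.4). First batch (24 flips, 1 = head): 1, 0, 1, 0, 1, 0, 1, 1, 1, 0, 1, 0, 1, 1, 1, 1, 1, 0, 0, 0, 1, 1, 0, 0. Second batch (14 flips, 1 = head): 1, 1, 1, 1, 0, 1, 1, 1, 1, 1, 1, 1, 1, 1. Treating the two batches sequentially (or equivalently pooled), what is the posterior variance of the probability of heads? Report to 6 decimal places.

The Beta prior is conjugate to a Binomial/Bernoulli likelihood; the update adds successes to α and failures to β.
After batch 1: Beta(11.1+14, 10.4+10) = Beta(25.1, 20.4).
After batch 2: Beta(25.1+13, 20.4+1) = Beta(38.1, 21.4).
Var = αβ/((α+β)²(α+β+1)) = 38.1·21.4/(59.5²·60.5) = 0.003807.

0.003807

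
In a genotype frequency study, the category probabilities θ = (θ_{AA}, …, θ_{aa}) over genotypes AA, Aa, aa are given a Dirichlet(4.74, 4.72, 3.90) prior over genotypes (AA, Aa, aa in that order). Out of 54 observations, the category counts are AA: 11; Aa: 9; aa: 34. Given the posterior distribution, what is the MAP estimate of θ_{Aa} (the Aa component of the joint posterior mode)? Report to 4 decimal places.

The Dirichlet prior is conjugate to the Multinomial likelihood: each posterior αⱼ = prior αⱼ + observed count nⱼ.
Posterior concentration: (15.74, 13.72, 37.90), total = 67.36.
Joint mode component: (α_{Aa}−1)/(Σα−K) = 12.72/64.36 = 0.1976.

0.1976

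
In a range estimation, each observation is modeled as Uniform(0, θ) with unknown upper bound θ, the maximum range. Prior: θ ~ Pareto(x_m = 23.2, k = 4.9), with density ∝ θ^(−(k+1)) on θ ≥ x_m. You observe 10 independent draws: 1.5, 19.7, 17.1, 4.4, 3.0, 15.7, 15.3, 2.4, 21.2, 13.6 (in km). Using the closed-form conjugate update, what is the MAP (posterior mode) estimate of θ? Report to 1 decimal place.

23.2

A Pareto(scale x_m, shape k) prior on the upper bound θ of Uniform(0, θ) is conjugate: posterior is Pareto(max(x_m, max xᵢ), k + n).
Sample maximum = 21.2; prior scale x_m = 23.2 → posterior scale = max = 23.2.
Posterior shape = 4.9 + 10 = 14.9.
The Pareto density is decreasing on [x_m, ∞), so the mode is x_m = 23.2.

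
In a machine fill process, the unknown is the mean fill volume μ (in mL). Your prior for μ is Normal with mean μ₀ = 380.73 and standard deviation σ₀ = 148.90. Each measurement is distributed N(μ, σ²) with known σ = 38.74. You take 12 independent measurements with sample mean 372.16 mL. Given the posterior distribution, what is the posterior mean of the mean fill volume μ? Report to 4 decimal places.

For Normal data with known variance σ², a Normal(μ₀, σ₀²) prior on μ is conjugate. Posterior precision = 1/σ₀² + n/σ²; posterior mean is the precision-weighted average of μ₀ and x̄.
n·x̄ = 12·372.16 = 4465.92.
σ₀² = 148.90² = 22171.21, σ² = 38.74² = 1500.7876; σ² + n·σ₀² = 1500.7876 + 12·22171.21 = 267555.3076.
Posterior mean = (μ₀/σ₀² + n·x̄/σ²)/(1/σ₀² + n/σ²) = (σ²·μ₀ + σ₀²·n·x̄)/(σ² + n·σ₀²) = (1500.7876·380.73 + 22171.21·4465.92)/267555.3076 = 99586245.026148/267555.3076 = 372.2081.

372.2081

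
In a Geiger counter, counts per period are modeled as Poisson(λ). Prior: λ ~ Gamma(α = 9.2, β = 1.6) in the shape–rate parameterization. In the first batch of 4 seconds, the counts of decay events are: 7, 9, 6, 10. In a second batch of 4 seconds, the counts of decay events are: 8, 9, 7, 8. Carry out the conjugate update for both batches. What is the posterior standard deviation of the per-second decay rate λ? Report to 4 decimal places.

0.8912

With a Gamma(shape α, rate β) prior, the Poisson likelihood is conjugate: the posterior is Gamma(α + ΣXᵢ, β + n).
Batch 1: sum of counts S = 32 over n = 4 seconds.
After batch 1: Gamma(α+S, β+n) = Gamma(9.2+32, 1.6+4) = Gamma(41.2, 5.6).
Batch 2: sum of counts S = 32 over n = 4 seconds.
After batch 2: Gamma(α+S, β+n) = Gamma(41.2+32, 5.6+4) = Gamma(73.2, 9.6).
SD = √α/β = √73.2/9.6 = 0.8912.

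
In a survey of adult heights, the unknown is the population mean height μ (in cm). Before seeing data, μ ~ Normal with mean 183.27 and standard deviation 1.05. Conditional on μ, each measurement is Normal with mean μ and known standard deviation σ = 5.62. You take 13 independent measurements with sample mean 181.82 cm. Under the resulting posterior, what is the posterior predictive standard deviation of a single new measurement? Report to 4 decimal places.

For Normal data with known variance σ², a Normal(μ₀, σ₀²) prior on μ is conjugate. Posterior precision = 1/σ₀² + n/σ²; posterior mean is the precision-weighted average of μ₀ and x̄.
σ₀² = 1.05² = 1.1025, σ² = 5.62² = 31.5844; σ² + n·σ₀² = 31.5844 + 13·1.1025 = 45.9169.
Posterior precision = 1/σ₀² + n/σ² = 1/1.1025 + 13/31.5844 = (σ² + n·σ₀²)/(σ₀²σ²) = 45.9169/(1.1025·31.5844); posterior variance σₙ² = σ₀²σ²/(σ² + n·σ₀²) = 1.1025·31.5844/45.9169 = 0.758366.
Predictive variance for one new observation = σₙ² + σ² = 1.1025·31.5844/45.9169 + 31.5844 = σ²·(σ₀² + 45.9169)/45.9169 = 31.5844·47.0194/45.9169 = 32.342766; SD = √(31.5844·47.0194/45.9169) = 5.6871.

5.6871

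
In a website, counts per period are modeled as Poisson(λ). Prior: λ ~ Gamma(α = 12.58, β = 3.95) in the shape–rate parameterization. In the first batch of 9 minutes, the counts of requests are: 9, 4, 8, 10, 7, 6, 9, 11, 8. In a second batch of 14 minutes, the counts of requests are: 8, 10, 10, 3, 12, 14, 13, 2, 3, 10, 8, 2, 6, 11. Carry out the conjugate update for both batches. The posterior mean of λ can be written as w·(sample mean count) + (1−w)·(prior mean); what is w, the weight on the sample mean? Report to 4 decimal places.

With a Gamma(shape α, rate β) prior, the Poisson likelihood is conjugate: the posterior is Gamma(α + ΣXᵢ, β + n).
Total number of minutes: n = 9 + 14 = 23.
Posterior mean = (α₀+S)/(β₀+n) = [n/(β₀+n)]·(S/n) + [β₀/(β₀+n)]·(α₀/β₀), so only n and β₀ enter the weight.
Weight on data w = n/(β₀+n) = 23/(3.95+23) = 23/26.95 = 0.8534.

0.8534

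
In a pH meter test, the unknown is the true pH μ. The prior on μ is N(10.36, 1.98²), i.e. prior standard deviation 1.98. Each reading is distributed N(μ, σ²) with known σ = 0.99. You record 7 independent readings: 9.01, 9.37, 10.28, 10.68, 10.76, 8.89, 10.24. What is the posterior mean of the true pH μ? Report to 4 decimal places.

9.9062

For Normal data with known variance σ², a Normal(μ₀, σ₀²) prior on μ is conjugate. Posterior precision = 1/σ₀² + n/σ²; posterior mean is the precision-weighted average of μ₀ and x̄.
Σxᵢ = 9.01 + 9.37 + 10.28 + 10.68 + 10.76 + 8.89 + 10.24 = 69.23, so n·x̄ = 69.23.
σ₀² = 1.98² = 3.9204, σ² = 0.99² = 0.9801; σ² + n·σ₀² = 0.9801 + 7·3.9204 = 28.4229.
Posterior mean = (μ₀/σ₀² + n·x̄/σ²)/(1/σ₀² + n/σ²) = (σ²·μ₀ + σ₀²·n·x̄)/(σ² + n·σ₀²) = (0.9801·10.36 + 3.9204·69.23)/28.4229 = 281.563128/28.4229 = 9.9062.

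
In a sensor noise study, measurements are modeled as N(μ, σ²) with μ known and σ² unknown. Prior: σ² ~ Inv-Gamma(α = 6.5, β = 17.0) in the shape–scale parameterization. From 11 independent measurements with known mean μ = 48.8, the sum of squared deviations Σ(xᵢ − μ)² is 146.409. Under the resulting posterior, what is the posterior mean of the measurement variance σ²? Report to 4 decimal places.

With known mean μ and an Inverse-Gamma(α, β) prior on σ², the Normal likelihood is conjugate: posterior is Inv-Gamma(α + n/2, β + Σ(xᵢ−μ)²/2).
Posterior: Inv-Gamma(6.5 + 11/2, 17.0 + 146.409/2) = Inv-Gamma(12.00, 90.2045).
E[σ²|data] = β/(α−1) = 90.2045/11.00 = 8.2004.

8.2004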